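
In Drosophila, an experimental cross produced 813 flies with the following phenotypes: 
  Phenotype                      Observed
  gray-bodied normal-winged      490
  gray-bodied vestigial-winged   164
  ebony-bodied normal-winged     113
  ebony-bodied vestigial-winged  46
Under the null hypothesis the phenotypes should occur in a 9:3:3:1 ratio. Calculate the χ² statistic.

The 9:3:3:1 ratio has 16 parts, so with N = 813 the expected counts are:
  gray-bodied normal-winged: 813 × 9/16 = 457.3125
  gray-bodied vestigial-winged: 813 × 3/16 = 152.4375
  ebony-bodied normal-winged: 813 × 3/16 = 152.4375
  ebony-bodied vestigial-winged: 813 × 1/16 = 50.8125
χ² = Σ (O − E)² / E
  gray-bodied normal-winged: (490 − 457.3125)² / 457.3125 = 2.3364
  gray-bodied vestigial-winged: (164 − 152.4375)² / 152.4375 = 0.8770
  ebony-bodied normal-winged: (113 − 152.4375)² / 152.4375 = 10.2030
  ebony-bodied vestigial-winged: (46 − 50.8125)² / 50.8125 = 0.4558
χ² = 2.3364 + 0.8770 + 10.2030 + 0.4558 = 13.8722 ≈ 13.872

13.872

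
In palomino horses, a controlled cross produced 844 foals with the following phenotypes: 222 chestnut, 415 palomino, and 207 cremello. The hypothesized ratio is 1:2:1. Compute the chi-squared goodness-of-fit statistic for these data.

Under the 1:2:1 hypothesis (Σ ratio = 4, N = 844):
  chestnut: 844 × 1/4 = 211
  palomino: 844 × 2/4 = 422
  cremello: 844 × 1/4 = 211
χ² = Σ (O − E)² / E
  chestnut: (222 − 211)² / 211 = 0.5735
  palomino: (415 − 422)² / 422 = 0.1161
  cremello: (207 − 211)² / 211 = 0.0758
χ² = 0.5735 + 0.1161 + 0.0758 = 0.7654 ≈ 0.765

0.765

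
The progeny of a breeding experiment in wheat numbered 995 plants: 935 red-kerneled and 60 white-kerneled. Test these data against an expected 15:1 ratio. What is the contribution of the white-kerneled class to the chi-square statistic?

0.077

Expected counts for N = 995 under a 15:1 ratio (total parts = 16):
  red-kerneled: 995 × 15/16 = 932.8125
  white-kerneled: 995 × 1/16 = 62.1875
Contribution of white-kerneled: (60 − 62.1875)² / 62.1875 = 0.0769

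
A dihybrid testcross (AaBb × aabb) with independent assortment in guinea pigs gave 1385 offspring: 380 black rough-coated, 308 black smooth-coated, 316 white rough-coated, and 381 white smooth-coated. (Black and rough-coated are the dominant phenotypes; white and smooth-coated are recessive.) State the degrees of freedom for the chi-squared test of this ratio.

3

A dihybrid testcross with independent assortment gives a 1:1:1:1 ratio.
A goodness-of-fit test with 4 phenotype classes has df = 4 − 1 = 3.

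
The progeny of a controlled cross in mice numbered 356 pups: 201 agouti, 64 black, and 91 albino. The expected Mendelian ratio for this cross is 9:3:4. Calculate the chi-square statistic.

Total ratio parts = 16. Expected numbers out of 356:
  agouti: 356 × 9/16 = 200.25
  black: 356 × 3/16 = 66.75
  albino: 356 × 4/16 = 89
χ² = Σ (O − E)² / E
  agouti: (201 − 200.25)² / 200.25 = 0.0028
  black: (64 − 66.75)² / 66.75 = 0.1133
  albino: (91 − 89)² / 89 = 0.0449
χ² = 0.0028 + 0.1133 + 0.0449 = 0.161

0.161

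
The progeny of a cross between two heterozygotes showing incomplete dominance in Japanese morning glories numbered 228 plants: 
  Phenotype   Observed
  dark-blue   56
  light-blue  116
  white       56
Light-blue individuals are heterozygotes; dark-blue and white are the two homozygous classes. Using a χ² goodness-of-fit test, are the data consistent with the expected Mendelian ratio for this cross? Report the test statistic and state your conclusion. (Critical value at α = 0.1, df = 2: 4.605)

0.070; consistent

With incomplete dominance, a heterozygote × heterozygote cross gives a 1:2:1 phenotypic ratio.
The 1:2:1 ratio has 4 parts, so with N = 228 the expected counts are:
  dark-blue: 228 × 1/4 = 57
  light-blue: 228 × 2/4 = 114
  white: 228 × 1/4 = 57
χ² = Σ (O − E)² / E
  dark-blue: (56 − 57)² / 57 = 0.0175
  light-blue: (116 − 114)² / 114 = 0.0351
  white: (56 − 57)² / 57 = 0.0175
χ² = 0.0175 + 0.0351 + 0.0175 = 0.0701 ≈ 0.070
Degrees of freedom = 3 − 1 = 2; critical value at α = 0.1 is 4.605.
Since 0.070 < 4.605, we fail to reject the null hypothesis — the data are consistent with the 1:2:1 ratio.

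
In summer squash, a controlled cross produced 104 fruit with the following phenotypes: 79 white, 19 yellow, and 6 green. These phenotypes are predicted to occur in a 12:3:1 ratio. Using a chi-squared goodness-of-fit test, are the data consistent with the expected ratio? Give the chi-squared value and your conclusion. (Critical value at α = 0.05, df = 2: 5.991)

Total ratio parts = 16. Expected numbers out of 104:
  white: 104 × 12/16 = 78
  yellow: 104 × 3/16 = 19.5
  green: 104 × 1/16 = 6.5
χ² = Σ (O − E)² / E
  white: (79 − 78)² / 78 = 0.0128
  yellow: (19 − 19.5)² / 19.5 = 0.0128
  green: (6 − 6.5)² / 6.5 = 0.0385
χ² = 0.0128 + 0.0128 + 0.0385 = 0.0641 ≈ 0.064
Degrees of freedom = 3 − 1 = 2; critical value at α = 0.05 is 5.991.
Since 0.064 < 5.991, we fail to reject the null hypothesis — the data are consistent with the 12:3:1 ratio.

0.064; consistent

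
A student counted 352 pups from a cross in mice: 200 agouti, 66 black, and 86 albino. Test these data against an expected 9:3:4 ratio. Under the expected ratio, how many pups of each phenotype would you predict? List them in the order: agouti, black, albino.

Total ratio parts = 16. Expected numbers out of 352:
  agouti: 352 × 9/16 = 198
  black: 352 × 3/16 = 66
  albino: 352 × 4/16 = 88

198, 66, 88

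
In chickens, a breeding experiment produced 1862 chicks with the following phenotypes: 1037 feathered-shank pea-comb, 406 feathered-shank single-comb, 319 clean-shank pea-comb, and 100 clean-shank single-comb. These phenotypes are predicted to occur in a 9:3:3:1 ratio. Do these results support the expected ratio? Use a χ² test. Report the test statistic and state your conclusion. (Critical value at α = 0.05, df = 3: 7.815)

Expected counts for N = 1862 under a 9:3:3:1 ratio (total parts = 16):
  feathered-shank pea-comb: 1862 × 9/16 = 1047.375
  feathered-shank single-comb: 1862 × 3/16 = 349.125
  clean-shank pea-comb: 1862 × 3/16 = 349.125
  clean-shank single-comb: 1862 × 1/16 = 116.375
χ² = Σ (O − E)² / E
  feathered-shank pea-comb: (1037 − 1047.375)² / 1047.375 = 0.1028
  feathered-shank single-comb: (406 − 349.125)² / 349.125 = 9.2654
  clean-shank pea-comb: (319 − 349.125)² / 349.125 = 2.5994
  clean-shank single-comb: (100 − 116.375)² / 116.375 = 2.3041
χ² = 0.1028 + 9.2654 + 2.5994 + 2.3041 = 14.2717 ≈ 14.272
Degrees of freedom = 4 − 1 = 3; critical value at α = 0.05 is 7.815.
Since 14.272 > 7.815, we reject the null hypothesis — the data do not fit the 9:3:3:1 ratio.

14.272; not consistent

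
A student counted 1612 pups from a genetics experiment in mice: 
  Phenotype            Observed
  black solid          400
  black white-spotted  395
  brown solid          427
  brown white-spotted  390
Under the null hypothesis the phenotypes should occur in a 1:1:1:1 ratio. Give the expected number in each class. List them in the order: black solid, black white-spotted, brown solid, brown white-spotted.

Expected counts for N = 1612 under a 1:1:1:1 ratio (total parts = 4):
  black solid: 1612 × 1/4 = 403
  black white-spotted: 1612 × 1/4 = 403
  brown solid: 1612 × 1/4 = 403
  brown white-spotted: 1612 × 1/4 = 403

403, 403, 403, 403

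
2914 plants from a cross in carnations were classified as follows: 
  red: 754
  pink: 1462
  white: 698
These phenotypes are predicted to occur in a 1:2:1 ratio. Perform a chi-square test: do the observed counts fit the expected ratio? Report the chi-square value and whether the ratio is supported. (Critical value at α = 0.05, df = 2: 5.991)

The 1:2:1 ratio has 4 parts, so with N = 2914 the expected counts are:
  red: 2914 × 1/4 = 728.5
  pink: 2914 × 2/4 = 1457
  white: 2914 × 1/4 = 728.5
χ² = Σ (O − E)² / E
  red: (754 − 728.5)² / 728.5 = 0.8926
  pink: (1462 − 1457)² / 1457 = 0.0172
  white: (698 − 728.5)² / 728.5 = 1.2769
χ² = 0.8926 + 0.0172 + 1.2769 = 2.1867 ≈ 2.187
Degrees of freedom = 3 − 1 = 2; critical value at α = 0.05 is 5.991.
Since 2.187 < 5.991, we fail to reject the null hypothesis — the data are consistent with the 1:2:1 ratio.

2.187; consistent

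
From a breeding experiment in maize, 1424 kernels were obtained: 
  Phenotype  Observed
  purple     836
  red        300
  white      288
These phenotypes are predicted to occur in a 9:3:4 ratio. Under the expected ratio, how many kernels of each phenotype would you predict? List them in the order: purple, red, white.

Total ratio parts = 16. Expected numbers out of 1424:
  purple: 1424 × 9/16 = 801
  red: 1424 × 3/16 = 267
  white: 1424 × 4/16 = 356

801, 267, 356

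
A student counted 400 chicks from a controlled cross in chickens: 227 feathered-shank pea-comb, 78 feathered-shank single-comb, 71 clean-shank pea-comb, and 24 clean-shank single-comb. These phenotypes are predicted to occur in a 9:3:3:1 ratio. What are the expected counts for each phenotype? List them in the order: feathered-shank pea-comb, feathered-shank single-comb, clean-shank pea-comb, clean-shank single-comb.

Under the 9:3:3:1 hypothesis (Σ ratio = 16, N = 400):
  feathered-shank pea-comb: 400 × 9/16 = 225
  feathered-shank single-comb: 400 × 3/16 = 75
  clean-shank pea-comb: 400 × 3/16 = 75
  clean-shank single-comb: 400 × 1/16 = 25

225, 75, 75, 25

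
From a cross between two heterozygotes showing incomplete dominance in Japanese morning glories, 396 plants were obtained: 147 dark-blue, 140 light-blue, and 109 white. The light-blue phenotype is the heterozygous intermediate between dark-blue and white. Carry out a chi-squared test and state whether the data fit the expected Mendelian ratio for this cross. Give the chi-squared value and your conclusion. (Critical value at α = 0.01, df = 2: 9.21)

With incomplete dominance, a heterozygote × heterozygote cross gives a 1:2:1 phenotypic ratio.
Total ratio parts = 4. Expected numbers out of 396:
  dark-blue: 396 × 1/4 = 99
  light-blue: 396 × 2/4 = 198
  white: 396 × 1/4 = 99
χ² = Σ (O − E)² / E
  dark-blue: (147 − 99)² / 99 = 23.2727
  light-blue: (140 − 198)² / 198 = 16.9899
  white: (109 − 99)² / 99 = 1.0101
χ² = 23.2727 + 16.9899 + 1.0101 = 41.2727 ≈ 41.273
Degrees of freedom = 3 − 1 = 2; critical value at α = 0.01 is 9.21.
Since 41.273 > 9.21, we reject the null hypothesis — the data do not fit the 1:2:1 ratio.

41.273; not consistent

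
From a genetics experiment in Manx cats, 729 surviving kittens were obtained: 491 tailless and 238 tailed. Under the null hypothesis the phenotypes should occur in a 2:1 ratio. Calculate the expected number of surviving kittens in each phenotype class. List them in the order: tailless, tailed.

Expected counts for N = 729 under a 2:1 ratio (total parts = 3):
  tailless: 729 × 2/3 = 486
  tailed: 729 × 1/3 = 243

486, 243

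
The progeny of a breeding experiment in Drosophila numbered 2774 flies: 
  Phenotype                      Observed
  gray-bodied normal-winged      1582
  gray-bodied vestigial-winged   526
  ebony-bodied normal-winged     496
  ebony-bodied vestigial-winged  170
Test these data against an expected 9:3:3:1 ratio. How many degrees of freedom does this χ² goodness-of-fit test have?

3

A goodness-of-fit test with 4 phenotype classes has df = 4 − 1 = 3.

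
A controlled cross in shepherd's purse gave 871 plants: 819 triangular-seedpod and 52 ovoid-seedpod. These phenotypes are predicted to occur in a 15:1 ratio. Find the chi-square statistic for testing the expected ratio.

Expected counts for N = 871 under a 15:1 ratio (total parts = 16):
  triangular-seedpod: 871 × 15/16 = 816.5625
  ovoid-seedpod: 871 × 1/16 = 54.4375
χ² = Σ (O − E)² / E
  triangular-seedpod: (819 − 816.5625)² / 816.5625 = 0.0073
  ovoid-seedpod: (52 − 54.4375)² / 54.4375 = 0.1091
χ² = 0.0073 + 0.1091 = 0.1164 ≈ 0.116

0.116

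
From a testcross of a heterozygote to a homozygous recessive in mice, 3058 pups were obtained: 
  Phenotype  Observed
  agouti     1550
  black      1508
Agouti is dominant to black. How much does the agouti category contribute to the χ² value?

A testcross of a heterozygote (Aa × aa) gives a 1:1 phenotypic ratio.
Expected counts for N = 3058 under a 1:1 ratio (total parts = 2):
  agouti: 3058 × 1/2 = 1529
  black: 3058 × 1/2 = 1529
Contribution of agouti: (1550 − 1529)² / 1529 = 0.2884

0.288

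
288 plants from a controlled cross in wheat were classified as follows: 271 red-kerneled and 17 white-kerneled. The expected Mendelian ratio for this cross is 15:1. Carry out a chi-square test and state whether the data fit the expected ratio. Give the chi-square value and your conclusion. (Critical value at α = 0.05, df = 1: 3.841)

0.059; consistent

Expected counts for N = 288 under a 15:1 ratio (total parts = 16):
  red-kerneled: 288 × 15/16 = 270
  white-kerneled: 288 × 1/16 = 18
χ² = Σ (O − E)² / E
  red-kerneled: (271 − 270)² / 270 = 0.0037
  white-kerneled: (17 − 18)² / 18 = 0.0556
χ² = 0.0037 + 0.0556 = 0.0593 ≈ 0.059
Degrees of freedom = 2 − 1 = 1; critical value at α = 0.05 is 3.841.
Since 0.059 < 3.841, we fail to reject the null hypothesis — the data are consistent with the 15:1 ratio.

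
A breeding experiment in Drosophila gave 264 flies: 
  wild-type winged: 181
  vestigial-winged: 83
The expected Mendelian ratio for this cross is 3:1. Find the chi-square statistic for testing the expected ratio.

5.838

The 3:1 ratio has 4 parts, so with N = 264 the expected counts are:
  wild-type winged: 264 × 3/4 = 198
  vestigial-winged: 264 × 1/4 = 66
χ² = Σ (O − E)² / E
  wild-type winged: (181 − 198)² / 198 = 1.4596
  vestigial-winged: (83 − 66)² / 66 = 4.3788
χ² = 1.4596 + 4.3788 = 5.8384 ≈ 5.838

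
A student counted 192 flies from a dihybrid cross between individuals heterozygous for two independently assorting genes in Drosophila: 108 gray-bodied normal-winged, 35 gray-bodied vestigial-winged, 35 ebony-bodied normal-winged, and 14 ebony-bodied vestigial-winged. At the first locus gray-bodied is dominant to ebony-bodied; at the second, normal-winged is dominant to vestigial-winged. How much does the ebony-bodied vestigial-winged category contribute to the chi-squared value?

0.333

A dihybrid F₂ with independent assortment and complete dominance at both loci gives a 9:3:3:1 phenotypic ratio.
Expected counts for N = 192 under a 9:3:3:1 ratio (total parts = 16):
  gray-bodied normal-winged: 192 × 9/16 = 108
  gray-bodied vestigial-winged: 192 × 3/16 = 36
  ebony-bodied normal-winged: 192 × 3/16 = 36
  ebony-bodied vestigial-winged: 192 × 1/16 = 12
Contribution of ebony-bodied vestigial-winged: (14 − 12)² / 12 = 0.3333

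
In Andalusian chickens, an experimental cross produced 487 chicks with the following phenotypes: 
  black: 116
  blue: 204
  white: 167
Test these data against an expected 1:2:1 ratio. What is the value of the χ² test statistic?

23.497

Total ratio parts = 4. Expected numbers out of 487:
  black: 487 × 1/4 = 121.75
  blue: 487 × 2/4 = 243.5
  white: 487 × 1/4 = 121.75
χ² = Σ (O − E)² / E
  black: (116 − 121.75)² / 121.75 = 0.2716
  blue: (204 − 243.5)² / 243.5 = 6.4076
  white: (167 − 121.75)² / 121.75 = 16.8178
χ² = 0.2716 + 6.4076 + 16.8178 = 23.497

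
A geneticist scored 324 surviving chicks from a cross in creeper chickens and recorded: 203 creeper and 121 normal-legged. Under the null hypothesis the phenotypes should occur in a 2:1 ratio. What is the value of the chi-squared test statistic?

The 2:1 ratio has 3 parts, so with N = 324 the expected counts are:
  creeper: 324 × 2/3 = 216
  normal-legged: 324 × 1/3 = 108
χ² = Σ (O − E)² / E
  creeper: (203 − 216)² / 216 = 0.7824
  normal-legged: (121 − 108)² / 108 = 1.5648
χ² = 0.7824 + 1.5648 = 2.3472 ≈ 2.347

2.347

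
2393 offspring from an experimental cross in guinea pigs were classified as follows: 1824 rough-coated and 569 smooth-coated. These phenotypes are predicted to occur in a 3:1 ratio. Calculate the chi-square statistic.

The 3:1 ratio has 4 parts, so with N = 2393 the expected counts are:
  rough-coated: 2393 × 3/4 = 1794.75
  smooth-coated: 2393 × 1/4 = 598.25
χ² = Σ (O − E)² / E
  rough-coated: (1824 − 1794.75)² / 1794.75 = 0.4767
  smooth-coated: (569 − 598.25)² / 598.25 = 1.4301
χ² = 0.4767 + 1.4301 = 1.9068 ≈ 1.907

1.907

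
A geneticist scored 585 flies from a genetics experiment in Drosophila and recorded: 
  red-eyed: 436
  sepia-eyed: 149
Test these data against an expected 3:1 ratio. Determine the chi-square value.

The 3:1 ratio has 4 parts, so with N = 585 the expected counts are:
  red-eyed: 585 × 3/4 = 438.75
  sepia-eyed: 585 × 1/4 = 146.25
χ² = Σ (O − E)² / E
  red-eyed: (436 − 438.75)² / 438.75 = 0.0172
  sepia-eyed: (149 − 146.25)² / 146.25 = 0.0517
χ² = 0.0172 + 0.0517 = 0.0689 ≈ 0.069

0.069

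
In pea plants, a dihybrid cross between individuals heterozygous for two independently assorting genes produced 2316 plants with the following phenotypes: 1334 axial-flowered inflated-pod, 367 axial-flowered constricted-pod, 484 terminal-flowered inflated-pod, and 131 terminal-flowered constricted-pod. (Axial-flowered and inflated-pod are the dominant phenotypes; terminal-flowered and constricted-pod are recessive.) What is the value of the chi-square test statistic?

18.170

A dihybrid F₂ with independent assortment and complete dominance at both loci gives a 9:3:3:1 phenotypic ratio.
The 9:3:3:1 ratio has 16 parts, so with N = 2316 the expected counts are:
  axial-flowered inflated-pod: 2316 × 9/16 = 1302.75
  axial-flowered constricted-pod: 2316 × 3/16 = 434.25
  terminal-flowered inflated-pod: 2316 × 3/16 = 434.25
  terminal-flowered constricted-pod: 2316 × 1/16 = 144.75
χ² = Σ (O − E)² / E
  axial-flowered inflated-pod: (1334 − 1302.75)² / 1302.75 = 0.7496
  axial-flowered constricted-pod: (367 − 434.25)² / 434.25 = 10.4147
  terminal-flowered inflated-pod: (484 − 434.25)² / 434.25 = 5.6996
  terminal-flowered constricted-pod: (131 − 144.75)² / 144.75 = 1.3061
χ² = 0.7496 + 10.4147 + 5.6996 + 1.3061 = 18.170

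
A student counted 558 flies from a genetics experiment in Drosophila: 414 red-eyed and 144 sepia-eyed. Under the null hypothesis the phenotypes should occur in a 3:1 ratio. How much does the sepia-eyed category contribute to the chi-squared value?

Under the 3:1 hypothesis (Σ ratio = 4, N = 558):
  red-eyed: 558 × 3/4 = 418.5
  sepia-eyed: 558 × 1/4 = 139.5
Contribution of sepia-eyed: (144 − 139.5)² / 139.5 = 0.1452

0.145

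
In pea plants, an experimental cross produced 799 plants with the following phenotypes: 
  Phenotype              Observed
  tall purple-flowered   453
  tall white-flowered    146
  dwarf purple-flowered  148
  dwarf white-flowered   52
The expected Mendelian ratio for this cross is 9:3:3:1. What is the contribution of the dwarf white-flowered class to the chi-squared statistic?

0.085

Total ratio parts = 16. Expected numbers out of 799:
  tall purple-flowered: 799 × 9/16 = 449.4375
  tall white-flowered: 799 × 3/16 = 149.8125
  dwarf purple-flowered: 799 × 3/16 = 149.8125
  dwarf white-flowered: 799 × 1/16 = 49.9375
Contribution of dwarf white-flowered: (52 − 49.9375)² / 49.9375 = 0.0852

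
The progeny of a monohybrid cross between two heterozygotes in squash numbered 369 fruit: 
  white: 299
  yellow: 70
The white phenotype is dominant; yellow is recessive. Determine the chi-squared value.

7.155

For a monohybrid cross between heterozygotes with complete dominance, the expected phenotypic ratio is 3:1.
Under the 3:1 hypothesis (Σ ratio = 4, N = 369):
  white: 369 × 3/4 = 276.75
  yellow: 369 × 1/4 = 92.25
χ² = Σ (O − E)² / E
  white: (299 − 276.75)² / 276.75 = 1.7888
  yellow: (70 − 92.25)² / 92.25 = 5.3665
χ² = 1.7888 + 5.3665 = 7.1553 ≈ 7.155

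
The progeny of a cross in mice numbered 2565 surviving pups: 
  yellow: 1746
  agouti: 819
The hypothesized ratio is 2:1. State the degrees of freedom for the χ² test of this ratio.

1

A goodness-of-fit test with 2 phenotype classes has df = 2 − 1 = 1.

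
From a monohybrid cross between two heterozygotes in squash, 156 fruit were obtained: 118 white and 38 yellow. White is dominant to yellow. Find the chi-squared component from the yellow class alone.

0.026

For a monohybrid cross between heterozygotes with complete dominance, the expected phenotypic ratio is 3:1.
Expected counts for N = 156 under a 3:1 ratio (total parts = 4):
  white: 156 × 3/4 = 117
  yellow: 156 × 1/4 = 39
Contribution of yellow: (38 − 39)² / 39 = 0.0256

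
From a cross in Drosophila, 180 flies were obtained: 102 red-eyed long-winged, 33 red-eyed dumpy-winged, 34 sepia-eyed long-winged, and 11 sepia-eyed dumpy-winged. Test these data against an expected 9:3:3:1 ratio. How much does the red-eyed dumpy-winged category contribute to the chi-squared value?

0.017

Expected counts for N = 180 under a 9:3:3:1 ratio (total parts = 16):
  red-eyed long-winged: 180 × 9/16 = 101.25
  red-eyed dumpy-winged: 180 × 3/16 = 33.75
  sepia-eyed long-winged: 180 × 3/16 = 33.75
  sepia-eyed dumpy-winged: 180 × 1/16 = 11.25
Contribution of red-eyed dumpy-winged: (33 − 33.75)² / 33.75 = 0.0167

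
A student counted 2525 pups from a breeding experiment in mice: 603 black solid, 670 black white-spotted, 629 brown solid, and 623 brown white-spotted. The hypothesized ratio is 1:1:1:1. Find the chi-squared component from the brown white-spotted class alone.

0.108

Total ratio parts = 4. Expected numbers out of 2525:
  black solid: 2525 × 1/4 = 631.25
  black white-spotted: 2525 × 1/4 = 631.25
  brown solid: 2525 × 1/4 = 631.25
  brown white-spotted: 2525 × 1/4 = 631.25
Contribution of brown white-spotted: (623 − 631.25)² / 631.25 = 0.1078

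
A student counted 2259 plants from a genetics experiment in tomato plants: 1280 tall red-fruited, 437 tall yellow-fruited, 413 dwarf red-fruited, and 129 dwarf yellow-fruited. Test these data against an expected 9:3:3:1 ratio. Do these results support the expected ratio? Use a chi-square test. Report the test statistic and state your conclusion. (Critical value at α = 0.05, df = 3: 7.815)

1.810; consistent

The 9:3:3:1 ratio has 16 parts, so with N = 2259 the expected counts are:
  tall red-fruited: 2259 × 9/16 = 1270.6875
  tall yellow-fruited: 2259 × 3/16 = 423.5625
  dwarf red-fruited: 2259 × 3/16 = 423.5625
  dwarf yellow-fruited: 2259 × 1/16 = 141.1875
χ² = Σ (O − E)² / E
  tall red-fruited: (1280 − 1270.6875)² / 1270.6875 = 0.0682
  tall yellow-fruited: (437 − 423.5625)² / 423.5625 = 0.4263
  dwarf red-fruited: (413 − 423.5625)² / 423.5625 = 0.2634
  dwarf yellow-fruited: (129 − 141.1875)² / 141.1875 = 1.0520
χ² = 0.0682 + 0.4263 + 0.2634 + 1.0520 = 1.8099 ≈ 1.810
Degrees of freedom = 4 − 1 = 3; critical value at α = 0.05 is 7.815.
Since 1.810 < 7.815, we fail to reject the null hypothesis — the data are consistent with the 9:3:3:1 ratio.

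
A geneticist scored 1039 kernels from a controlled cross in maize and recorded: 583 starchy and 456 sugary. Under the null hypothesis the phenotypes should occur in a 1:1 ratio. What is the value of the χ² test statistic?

15.524

The 1:1 ratio has 2 parts, so with N = 1039 the expected counts are:
  starchy: 1039 × 1/2 = 519.5
  sugary: 1039 × 1/2 = 519.5
χ² = Σ (O − E)² / E
  starchy: (583 − 519.5)² / 519.5 = 7.7618
  sugary: (456 − 519.5)² / 519.5 = 7.7618
χ² = 7.7618 + 7.7618 = 15.5236 ≈ 15.524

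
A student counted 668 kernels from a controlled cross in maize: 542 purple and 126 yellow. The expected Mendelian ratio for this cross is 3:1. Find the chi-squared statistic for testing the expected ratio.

Total ratio parts = 4. Expected numbers out of 668:
  purple: 668 × 3/4 = 501
  yellow: 668 × 1/4 = 167
χ² = Σ (O − E)² / E
  purple: (542 − 501)² / 501 = 3.3553
  yellow: (126 − 167)² / 167 = 10.0659
χ² = 3.3553 + 10.0659 = 13.4212 ≈ 13.421

13.421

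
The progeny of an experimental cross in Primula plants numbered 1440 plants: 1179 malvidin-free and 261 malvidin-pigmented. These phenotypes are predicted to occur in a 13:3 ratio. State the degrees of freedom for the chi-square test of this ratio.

1

A goodness-of-fit test with 2 phenotype classes has df = 2 − 1 = 1.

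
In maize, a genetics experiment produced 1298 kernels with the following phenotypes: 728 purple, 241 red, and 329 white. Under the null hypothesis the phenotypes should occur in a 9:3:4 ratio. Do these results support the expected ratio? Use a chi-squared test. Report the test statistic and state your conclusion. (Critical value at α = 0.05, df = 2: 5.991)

0.092; consistent

The 9:3:4 ratio has 16 parts, so with N = 1298 the expected counts are:
  purple: 1298 × 9/16 = 730.125
  red: 1298 × 3/16 = 243.375
  white: 1298 × 4/16 = 324.5
χ² = Σ (O − E)² / E
  purple: (728 − 730.125)² / 730.125 = 0.0062
  red: (241 − 243.375)² / 243.375 = 0.0232
  white: (329 − 324.5)² / 324.5 = 0.0624
χ² = 0.0062 + 0.0232 + 0.0624 = 0.0918 ≈ 0.092
Degrees of freedom = 3 − 1 = 2; critical value at α = 0.05 is 5.991.
Since 0.092 < 5.991, we fail to reject the null hypothesis — the data are consistent with the 9:3:4 ratio.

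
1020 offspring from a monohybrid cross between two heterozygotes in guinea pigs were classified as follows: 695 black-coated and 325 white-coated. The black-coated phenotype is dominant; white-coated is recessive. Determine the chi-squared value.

25.621

For a monohybrid cross between heterozygotes with complete dominance, the expected phenotypic ratio is 3:1.
The 3:1 ratio has 4 parts, so with N = 1020 the expected counts are:
  black-coated: 1020 × 3/4 = 765
  white-coated: 1020 × 1/4 = 255
χ² = Σ (O − E)² / E
  black-coated: (695 − 765)² / 765 = 6.4052
  white-coated: (325 − 255)² / 255 = 19.2157
χ² = 6.4052 + 19.2157 = 25.6209 ≈ 25.621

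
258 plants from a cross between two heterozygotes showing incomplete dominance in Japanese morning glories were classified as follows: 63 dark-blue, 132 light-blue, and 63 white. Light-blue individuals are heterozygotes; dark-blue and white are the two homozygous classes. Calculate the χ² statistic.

With incomplete dominance, a heterozygote × heterozygote cross gives a 1:2:1 phenotypic ratio.
Under the 1:2:1 hypothesis (Σ ratio = 4, N = 258):
  dark-blue: 258 × 1/4 = 64.5
  light-blue: 258 × 2/4 = 129
  white: 258 × 1/4 = 64.5
χ² = Σ (O − E)² / E
  dark-blue: (63 − 64.5)² / 64.5 = 0.0349
  light-blue: (132 − 129)² / 129 = 0.0698
  white: (63 − 64.5)² / 64.5 = 0.0349
χ² = 0.0349 + 0.0698 + 0.0349 = 0.1396 ≈ 0.140

0.140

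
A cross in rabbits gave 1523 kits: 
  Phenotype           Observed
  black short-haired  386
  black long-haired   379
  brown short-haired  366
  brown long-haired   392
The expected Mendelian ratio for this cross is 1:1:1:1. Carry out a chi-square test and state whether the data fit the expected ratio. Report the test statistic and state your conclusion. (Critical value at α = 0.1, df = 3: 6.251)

0.984; consistent

Under the 1:1:1:1 hypothesis (Σ ratio = 4, N = 1523):
  black short-haired: 1523 × 1/4 = 380.75
  black long-haired: 1523 × 1/4 = 380.75
  brown short-haired: 1523 × 1/4 = 380.75
  brown long-haired: 1523 × 1/4 = 380.75
χ² = Σ (O − E)² / E
  black short-haired: (386 − 380.75)² / 380.75 = 0.0724
  black long-haired: (379 − 380.75)² / 380.75 = 0.0080
  brown short-haired: (366 − 380.75)² / 380.75 = 0.5714
  brown long-haired: (392 − 380.75)² / 380.75 = 0.3324
χ² = 0.0724 + 0.0080 + 0.5714 + 0.3324 = 0.9842 ≈ 0.984
Degrees of freedom = 4 − 1 = 3; critical value at α = 0.1 is 6.251.
Since 0.984 < 6.251, we fail to reject the null hypothesis — the data are consistent with the 1:1:1:1 ratio.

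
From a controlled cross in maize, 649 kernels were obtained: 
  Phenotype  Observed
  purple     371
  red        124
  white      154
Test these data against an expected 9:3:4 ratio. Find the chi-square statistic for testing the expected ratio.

The 9:3:4 ratio has 16 parts, so with N = 649 the expected counts are:
  purple: 649 × 9/16 = 365.0625
  red: 649 × 3/16 = 121.6875
  white: 649 × 4/16 = 162.25
χ² = Σ (O − E)² / E
  purple: (371 − 365.0625)² / 365.0625 = 0.0966
  red: (124 − 121.6875)² / 121.6875 = 0.0439
  white: (154 − 162.25)² / 162.25 = 0.4195
χ² = 0.0966 + 0.0439 + 0.4195 = 0.560

0.560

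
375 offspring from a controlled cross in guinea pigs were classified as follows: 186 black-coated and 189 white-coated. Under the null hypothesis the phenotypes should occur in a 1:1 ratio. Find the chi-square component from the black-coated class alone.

0.012

Total ratio parts = 2. Expected numbers out of 375:
  black-coated: 375 × 1/2 = 187.5
  white-coated: 375 × 1/2 = 187.5
Contribution of black-coated: (186 − 187.5)² / 187.5 = 0.0120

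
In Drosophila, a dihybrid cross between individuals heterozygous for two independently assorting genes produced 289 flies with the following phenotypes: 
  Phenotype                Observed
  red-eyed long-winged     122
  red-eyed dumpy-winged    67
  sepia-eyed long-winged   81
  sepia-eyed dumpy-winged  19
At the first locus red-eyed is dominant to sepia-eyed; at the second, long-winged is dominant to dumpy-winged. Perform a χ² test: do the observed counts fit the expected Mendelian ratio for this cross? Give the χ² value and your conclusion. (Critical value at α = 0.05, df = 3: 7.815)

A dihybrid F₂ with independent assortment and complete dominance at both loci gives a 9:3:3:1 phenotypic ratio.
Under the 9:3:3:1 hypothesis (Σ ratio = 16, N = 289):
  red-eyed long-winged: 289 × 9/16 = 162.5625
  red-eyed dumpy-winged: 289 × 3/16 = 54.1875
  sepia-eyed long-winged: 289 × 3/16 = 54.1875
  sepia-eyed dumpy-winged: 289 × 1/16 = 18.0625
χ² = Σ (O − E)² / E
  red-eyed long-winged: (122 − 162.5625)² / 162.5625 = 10.1211
  red-eyed dumpy-winged: (67 − 54.1875)² / 54.1875 = 3.0295
  sepia-eyed long-winged: (81 − 54.1875)² / 54.1875 = 13.2671
  sepia-eyed dumpy-winged: (19 − 18.0625)² / 18.0625 = 0.0487
χ² = 10.1211 + 3.0295 + 13.2671 + 0.0487 = 26.4664 ≈ 26.466
Degrees of freedom = 4 − 1 = 3; critical value at α = 0.05 is 7.815.
Since 26.466 > 7.815, we reject the null hypothesis — the data do not fit the 9:3:3:1 ratio.

26.466; not consistent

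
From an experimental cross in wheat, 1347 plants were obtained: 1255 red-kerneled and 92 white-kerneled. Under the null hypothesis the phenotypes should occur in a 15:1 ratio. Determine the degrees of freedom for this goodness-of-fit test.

A goodness-of-fit test with 2 phenotype classes has df = 2 − 1 = 1.

1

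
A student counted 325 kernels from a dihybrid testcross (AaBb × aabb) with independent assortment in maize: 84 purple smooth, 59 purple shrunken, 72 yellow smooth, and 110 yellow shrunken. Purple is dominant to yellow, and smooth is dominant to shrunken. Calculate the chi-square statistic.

17.412

A dihybrid testcross with independent assortment gives a 1:1:1:1 ratio.
The 1:1:1:1 ratio has 4 parts, so with N = 325 the expected counts are:
  purple smooth: 325 × 1/4 = 81.25
  purple shrunken: 325 × 1/4 = 81.25
  yellow smooth: 325 × 1/4 = 81.25
  yellow shrunken: 325 × 1/4 = 81.25
χ² = Σ (O − E)² / E
  purple smooth: (84 − 81.25)² / 81.25 = 0.0931
  purple shrunken: (59 − 81.25)² / 81.25 = 6.0931
  yellow smooth: (72 − 81.25)² / 81.25 = 1.0531
  yellow shrunken: (110 − 81.25)² / 81.25 = 10.1731
χ² = 0.0931 + 6.0931 + 1.0531 + 10.1731 = 17.4124 ≈ 17.412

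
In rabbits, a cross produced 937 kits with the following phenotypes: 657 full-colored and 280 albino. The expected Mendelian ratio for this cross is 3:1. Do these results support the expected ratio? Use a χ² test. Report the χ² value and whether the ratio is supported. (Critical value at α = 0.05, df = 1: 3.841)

11.914; not consistent

The 3:1 ratio has 4 parts, so with N = 937 the expected counts are:
  full-colored: 937 × 3/4 = 702.75
  albino: 937 × 1/4 = 234.25
χ² = Σ (O − E)² / E
  full-colored: (657 − 702.75)² / 702.75 = 2.9784
  albino: (280 − 234.25)² / 234.25 = 8.9352
χ² = 2.9784 + 8.9352 = 11.9136 ≈ 11.914
Degrees of freedom = 2 − 1 = 1; critical value at α = 0.05 is 3.841.
Since 11.914 > 3.841, we reject the null hypothesis — the data do not fit the 3:1 ratio.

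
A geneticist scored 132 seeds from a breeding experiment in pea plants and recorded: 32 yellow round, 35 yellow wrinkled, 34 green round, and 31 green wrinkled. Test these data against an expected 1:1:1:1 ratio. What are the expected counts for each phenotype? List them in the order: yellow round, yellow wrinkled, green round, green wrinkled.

Under the 1:1:1:1 hypothesis (Σ ratio = 4, N = 132):
  yellow round: 132 × 1/4 = 33
  yellow wrinkled: 132 × 1/4 = 33
  green round: 132 × 1/4 = 33
  green wrinkled: 132 × 1/4 = 33

33, 33, 33, 33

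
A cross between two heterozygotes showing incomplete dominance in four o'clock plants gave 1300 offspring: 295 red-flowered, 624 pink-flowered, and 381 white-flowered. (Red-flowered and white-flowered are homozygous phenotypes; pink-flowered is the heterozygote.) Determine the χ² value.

13.458

With incomplete dominance, a heterozygote × heterozygote cross gives a 1:2:1 phenotypic ratio.
Total ratio parts = 4. Expected numbers out of 1300:
  red-flowered: 1300 × 1/4 = 325
  pink-flowered: 1300 × 2/4 = 650
  white-flowered: 1300 × 1/4 = 325
χ² = Σ (O − E)² / E
  red-flowered: (295 − 325)² / 325 = 2.7692
  pink-flowered: (624 − 650)² / 650 = 1.0400
  white-flowered: (381 − 325)² / 325 = 9.6492
χ² = 2.7692 + 1.0400 + 9.6492 = 13.4584 ≈ 13.458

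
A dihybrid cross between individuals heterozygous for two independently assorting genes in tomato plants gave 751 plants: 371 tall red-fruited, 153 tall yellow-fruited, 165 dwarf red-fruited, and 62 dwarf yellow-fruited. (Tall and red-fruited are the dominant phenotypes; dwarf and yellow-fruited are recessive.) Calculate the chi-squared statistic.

A dihybrid F₂ with independent assortment and complete dominance at both loci gives a 9:3:3:1 phenotypic ratio.
Under the 9:3:3:1 hypothesis (Σ ratio = 16, N = 751):
  tall red-fruited: 751 × 9/16 = 422.4375
  tall yellow-fruited: 751 × 3/16 = 140.8125
  dwarf red-fruited: 751 × 3/16 = 140.8125
  dwarf yellow-fruited: 751 × 1/16 = 46.9375
χ² = Σ (O − E)² / E
  tall red-fruited: (371 − 422.4375)² / 422.4375 = 6.2632
  tall yellow-fruited: (153 − 140.8125)² / 140.8125 = 1.0548
  dwarf red-fruited: (165 − 140.8125)² / 140.8125 = 4.1547
  dwarf yellow-fruited: (62 − 46.9375)² / 46.9375 = 4.8336
χ² = 6.2632 + 1.0548 + 4.1547 + 4.8336 = 16.3063 ≈ 16.306

16.306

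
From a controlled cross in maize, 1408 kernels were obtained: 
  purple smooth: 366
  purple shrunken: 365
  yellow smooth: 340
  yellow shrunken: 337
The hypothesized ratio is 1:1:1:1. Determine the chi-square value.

Total ratio parts = 4. Expected numbers out of 1408:
  purple smooth: 1408 × 1/4 = 352
  purple shrunken: 1408 × 1/4 = 352
  yellow smooth: 1408 × 1/4 = 352
  yellow shrunken: 1408 × 1/4 = 352
χ² = Σ (O − E)² / E
  purple smooth: (366 − 352)² / 352 = 0.5568
  purple shrunken: (365 − 352)² / 352 = 0.4801
  yellow smooth: (340 − 352)² / 352 = 0.4091
  yellow shrunken: (337 − 352)² / 352 = 0.6392
χ² = 0.5568 + 0.4801 + 0.4091 + 0.6392 = 2.0852 ≈ 2.085

2.085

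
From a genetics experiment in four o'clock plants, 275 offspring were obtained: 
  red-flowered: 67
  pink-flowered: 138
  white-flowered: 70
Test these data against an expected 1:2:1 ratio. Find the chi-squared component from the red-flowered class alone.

Under the 1:2:1 hypothesis (Σ ratio = 4, N = 275):
  red-flowered: 275 × 1/4 = 68.75
  pink-flowered: 275 × 2/4 = 137.5
  white-flowered: 275 × 1/4 = 68.75
Contribution of red-flowered: (67 − 68.75)² / 68.75 = 0.0445

0.045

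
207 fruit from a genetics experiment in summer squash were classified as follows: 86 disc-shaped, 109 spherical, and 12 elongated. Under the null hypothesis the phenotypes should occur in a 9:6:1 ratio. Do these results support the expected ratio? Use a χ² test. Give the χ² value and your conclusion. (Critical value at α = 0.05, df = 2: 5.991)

Under the 9:6:1 hypothesis (Σ ratio = 16, N = 207):
  disc-shaped: 207 × 9/16 = 116.4375
  spherical: 207 × 6/16 = 77.625
  elongated: 207 × 1/16 = 12.9375
χ² = Σ (O − E)² / E
  disc-shaped: (86 − 116.4375)² / 116.4375 = 7.9566
  spherical: (109 − 77.625)² / 77.625 = 12.6814
  elongated: (12 − 12.9375)² / 12.9375 = 0.0679
χ² = 7.9566 + 12.6814 + 0.0679 = 20.7059 ≈ 20.706
Degrees of freedom = 3 − 1 = 2; critical value at α = 0.05 is 5.991.
Since 20.706 > 5.991, we reject the null hypothesis — the data do not fit the 9:6:1 ratio.

20.706; not consistent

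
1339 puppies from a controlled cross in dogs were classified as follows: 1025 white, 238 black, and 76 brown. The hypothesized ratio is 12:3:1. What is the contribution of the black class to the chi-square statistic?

The 12:3:1 ratio has 16 parts, so with N = 1339 the expected counts are:
  white: 1339 × 12/16 = 1004.25
  black: 1339 × 3/16 = 251.0625
  brown: 1339 × 1/16 = 83.6875
Contribution of black: (238 − 251.0625)² / 251.0625 = 0.6796

0.680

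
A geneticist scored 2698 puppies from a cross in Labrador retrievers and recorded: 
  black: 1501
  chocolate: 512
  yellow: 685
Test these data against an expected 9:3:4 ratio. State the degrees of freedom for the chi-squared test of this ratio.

A goodness-of-fit test with 3 phenotype classes has df = 3 − 1 = 2.

2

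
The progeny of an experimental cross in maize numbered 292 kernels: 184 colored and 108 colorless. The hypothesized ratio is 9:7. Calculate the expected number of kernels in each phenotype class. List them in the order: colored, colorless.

164.25, 127.75

Under the 9:7 hypothesis (Σ ratio = 16, N = 292):
  colored: 292 × 9/16 = 164.25
  colorless: 292 × 7/16 = 127.75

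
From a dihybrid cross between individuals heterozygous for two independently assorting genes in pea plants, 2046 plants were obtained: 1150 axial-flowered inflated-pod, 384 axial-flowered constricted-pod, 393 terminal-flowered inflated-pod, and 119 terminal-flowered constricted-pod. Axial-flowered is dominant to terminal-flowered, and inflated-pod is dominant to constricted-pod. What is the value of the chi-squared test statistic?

0.846

A dihybrid F₂ with independent assortment and complete dominance at both loci gives a 9:3:3:1 phenotypic ratio.
Expected counts for N = 2046 under a 9:3:3:1 ratio (total parts = 16):
  axial-flowered inflated-pod: 2046 × 9/16 = 1150.875
  axial-flowered constricted-pod: 2046 × 3/16 = 383.625
  terminal-flowered inflated-pod: 2046 × 3/16 = 383.625
  terminal-flowered constricted-pod: 2046 × 1/16 = 127.875
χ² = Σ (O − E)² / E
  axial-flowered inflated-pod: (1150 − 1150.875)² / 1150.875 = 0.0007
  axial-flowered constricted-pod: (384 − 383.625)² / 383.625 = 0.0004
  terminal-flowered inflated-pod: (393 − 383.625)² / 383.625 = 0.2291
  terminal-flowered constricted-pod: (119 − 127.875)² / 127.875 = 0.6160
χ² = 0.0007 + 0.0004 + 0.2291 + 0.6160 = 0.8462 ≈ 0.846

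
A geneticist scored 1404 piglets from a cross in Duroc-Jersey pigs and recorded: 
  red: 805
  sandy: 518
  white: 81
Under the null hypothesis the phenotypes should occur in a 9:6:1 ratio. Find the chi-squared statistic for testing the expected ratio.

Under the 9:6:1 hypothesis (Σ ratio = 16, N = 1404):
  red: 1404 × 9/16 = 789.75
  sandy: 1404 × 6/16 = 526.5
  white: 1404 × 1/16 = 87.75
χ² = Σ (O − E)² / E
  red: (805 − 789.75)² / 789.75 = 0.2945
  sandy: (518 − 526.5)² / 526.5 = 0.1372
  white: (81 − 87.75)² / 87.75 = 0.5192
χ² = 0.2945 + 0.1372 + 0.5192 = 0.9509 ≈ 0.951

0.951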